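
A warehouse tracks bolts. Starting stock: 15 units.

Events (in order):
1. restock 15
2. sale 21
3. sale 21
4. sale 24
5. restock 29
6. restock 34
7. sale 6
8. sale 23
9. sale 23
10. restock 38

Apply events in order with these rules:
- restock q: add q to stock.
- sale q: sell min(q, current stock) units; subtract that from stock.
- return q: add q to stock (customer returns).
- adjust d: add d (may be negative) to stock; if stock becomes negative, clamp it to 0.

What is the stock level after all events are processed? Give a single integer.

Answer: 49

Derivation:
Processing events:
Start: stock = 15
  Event 1 (restock 15): 15 + 15 = 30
  Event 2 (sale 21): sell min(21,30)=21. stock: 30 - 21 = 9. total_sold = 21
  Event 3 (sale 21): sell min(21,9)=9. stock: 9 - 9 = 0. total_sold = 30
  Event 4 (sale 24): sell min(24,0)=0. stock: 0 - 0 = 0. total_sold = 30
  Event 5 (restock 29): 0 + 29 = 29
  Event 6 (restock 34): 29 + 34 = 63
  Event 7 (sale 6): sell min(6,63)=6. stock: 63 - 6 = 57. total_sold = 36
  Event 8 (sale 23): sell min(23,57)=23. stock: 57 - 23 = 34. total_sold = 59
  Event 9 (sale 23): sell min(23,34)=23. stock: 34 - 23 = 11. total_sold = 82
  Event 10 (restock 38): 11 + 38 = 49
Final: stock = 49, total_sold = 82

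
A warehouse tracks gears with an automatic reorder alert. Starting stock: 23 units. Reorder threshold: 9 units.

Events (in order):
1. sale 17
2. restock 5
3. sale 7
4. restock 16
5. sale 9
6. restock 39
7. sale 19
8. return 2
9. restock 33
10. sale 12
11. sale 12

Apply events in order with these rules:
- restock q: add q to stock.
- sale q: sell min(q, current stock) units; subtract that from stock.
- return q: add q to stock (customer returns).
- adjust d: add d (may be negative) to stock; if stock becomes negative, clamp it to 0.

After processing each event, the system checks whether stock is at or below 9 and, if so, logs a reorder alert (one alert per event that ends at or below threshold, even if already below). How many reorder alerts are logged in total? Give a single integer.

Processing events:
Start: stock = 23
  Event 1 (sale 17): sell min(17,23)=17. stock: 23 - 17 = 6. total_sold = 17
  Event 2 (restock 5): 6 + 5 = 11
  Event 3 (sale 7): sell min(7,11)=7. stock: 11 - 7 = 4. total_sold = 24
  Event 4 (restock 16): 4 + 16 = 20
  Event 5 (sale 9): sell min(9,20)=9. stock: 20 - 9 = 11. total_sold = 33
  Event 6 (restock 39): 11 + 39 = 50
  Event 7 (sale 19): sell min(19,50)=19. stock: 50 - 19 = 31. total_sold = 52
  Event 8 (return 2): 31 + 2 = 33
  Event 9 (restock 33): 33 + 33 = 66
  Event 10 (sale 12): sell min(12,66)=12. stock: 66 - 12 = 54. total_sold = 64
  Event 11 (sale 12): sell min(12,54)=12. stock: 54 - 12 = 42. total_sold = 76
Final: stock = 42, total_sold = 76

Checking against threshold 9:
  After event 1: stock=6 <= 9 -> ALERT
  After event 2: stock=11 > 9
  After event 3: stock=4 <= 9 -> ALERT
  After event 4: stock=20 > 9
  After event 5: stock=11 > 9
  After event 6: stock=50 > 9
  After event 7: stock=31 > 9
  After event 8: stock=33 > 9
  After event 9: stock=66 > 9
  After event 10: stock=54 > 9
  After event 11: stock=42 > 9
Alert events: [1, 3]. Count = 2

Answer: 2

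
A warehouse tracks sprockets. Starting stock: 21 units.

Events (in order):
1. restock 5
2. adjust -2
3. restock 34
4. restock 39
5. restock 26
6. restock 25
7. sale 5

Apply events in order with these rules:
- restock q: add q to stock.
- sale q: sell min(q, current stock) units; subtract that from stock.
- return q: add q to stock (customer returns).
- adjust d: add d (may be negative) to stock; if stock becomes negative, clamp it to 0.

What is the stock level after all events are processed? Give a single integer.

Answer: 143

Derivation:
Processing events:
Start: stock = 21
  Event 1 (restock 5): 21 + 5 = 26
  Event 2 (adjust -2): 26 + -2 = 24
  Event 3 (restock 34): 24 + 34 = 58
  Event 4 (restock 39): 58 + 39 = 97
  Event 5 (restock 26): 97 + 26 = 123
  Event 6 (restock 25): 123 + 25 = 148
  Event 7 (sale 5): sell min(5,148)=5. stock: 148 - 5 = 143. total_sold = 5
Final: stock = 143, total_sold = 5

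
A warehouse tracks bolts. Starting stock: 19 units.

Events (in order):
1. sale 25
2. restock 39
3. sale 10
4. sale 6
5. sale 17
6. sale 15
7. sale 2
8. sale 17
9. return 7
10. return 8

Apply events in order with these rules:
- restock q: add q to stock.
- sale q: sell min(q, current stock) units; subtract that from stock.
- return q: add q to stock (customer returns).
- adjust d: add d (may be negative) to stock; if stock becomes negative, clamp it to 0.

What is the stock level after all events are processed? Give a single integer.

Answer: 15

Derivation:
Processing events:
Start: stock = 19
  Event 1 (sale 25): sell min(25,19)=19. stock: 19 - 19 = 0. total_sold = 19
  Event 2 (restock 39): 0 + 39 = 39
  Event 3 (sale 10): sell min(10,39)=10. stock: 39 - 10 = 29. total_sold = 29
  Event 4 (sale 6): sell min(6,29)=6. stock: 29 - 6 = 23. total_sold = 35
  Event 5 (sale 17): sell min(17,23)=17. stock: 23 - 17 = 6. total_sold = 52
  Event 6 (sale 15): sell min(15,6)=6. stock: 6 - 6 = 0. total_sold = 58
  Event 7 (sale 2): sell min(2,0)=0. stock: 0 - 0 = 0. total_sold = 58
  Event 8 (sale 17): sell min(17,0)=0. stock: 0 - 0 = 0. total_sold = 58
  Event 9 (return 7): 0 + 7 = 7
  Event 10 (return 8): 7 + 8 = 15
Final: stock = 15, total_sold = 58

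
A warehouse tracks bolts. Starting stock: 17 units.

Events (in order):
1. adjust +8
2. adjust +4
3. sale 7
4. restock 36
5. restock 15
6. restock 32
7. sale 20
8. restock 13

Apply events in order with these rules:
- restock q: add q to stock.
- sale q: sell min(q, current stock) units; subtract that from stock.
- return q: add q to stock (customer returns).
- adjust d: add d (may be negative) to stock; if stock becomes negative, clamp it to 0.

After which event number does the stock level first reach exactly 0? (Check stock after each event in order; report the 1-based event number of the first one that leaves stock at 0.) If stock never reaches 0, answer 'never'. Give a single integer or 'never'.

Processing events:
Start: stock = 17
  Event 1 (adjust +8): 17 + 8 = 25
  Event 2 (adjust +4): 25 + 4 = 29
  Event 3 (sale 7): sell min(7,29)=7. stock: 29 - 7 = 22. total_sold = 7
  Event 4 (restock 36): 22 + 36 = 58
  Event 5 (restock 15): 58 + 15 = 73
  Event 6 (restock 32): 73 + 32 = 105
  Event 7 (sale 20): sell min(20,105)=20. stock: 105 - 20 = 85. total_sold = 27
  Event 8 (restock 13): 85 + 13 = 98
Final: stock = 98, total_sold = 27

Stock never reaches 0.

Answer: never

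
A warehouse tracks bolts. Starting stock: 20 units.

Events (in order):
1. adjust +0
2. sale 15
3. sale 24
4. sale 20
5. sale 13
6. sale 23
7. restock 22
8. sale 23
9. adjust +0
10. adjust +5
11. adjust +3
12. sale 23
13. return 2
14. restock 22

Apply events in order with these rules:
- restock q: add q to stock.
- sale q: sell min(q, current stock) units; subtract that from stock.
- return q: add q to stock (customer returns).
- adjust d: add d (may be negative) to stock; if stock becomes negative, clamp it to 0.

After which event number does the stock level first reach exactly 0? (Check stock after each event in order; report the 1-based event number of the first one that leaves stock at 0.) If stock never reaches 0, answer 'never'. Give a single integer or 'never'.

Processing events:
Start: stock = 20
  Event 1 (adjust +0): 20 + 0 = 20
  Event 2 (sale 15): sell min(15,20)=15. stock: 20 - 15 = 5. total_sold = 15
  Event 3 (sale 24): sell min(24,5)=5. stock: 5 - 5 = 0. total_sold = 20
  Event 4 (sale 20): sell min(20,0)=0. stock: 0 - 0 = 0. total_sold = 20
  Event 5 (sale 13): sell min(13,0)=0. stock: 0 - 0 = 0. total_sold = 20
  Event 6 (sale 23): sell min(23,0)=0. stock: 0 - 0 = 0. total_sold = 20
  Event 7 (restock 22): 0 + 22 = 22
  Event 8 (sale 23): sell min(23,22)=22. stock: 22 - 22 = 0. total_sold = 42
  Event 9 (adjust +0): 0 + 0 = 0
  Event 10 (adjust +5): 0 + 5 = 5
  Event 11 (adjust +3): 5 + 3 = 8
  Event 12 (sale 23): sell min(23,8)=8. stock: 8 - 8 = 0. total_sold = 50
  Event 13 (return 2): 0 + 2 = 2
  Event 14 (restock 22): 2 + 22 = 24
Final: stock = 24, total_sold = 50

First zero at event 3.

Answer: 3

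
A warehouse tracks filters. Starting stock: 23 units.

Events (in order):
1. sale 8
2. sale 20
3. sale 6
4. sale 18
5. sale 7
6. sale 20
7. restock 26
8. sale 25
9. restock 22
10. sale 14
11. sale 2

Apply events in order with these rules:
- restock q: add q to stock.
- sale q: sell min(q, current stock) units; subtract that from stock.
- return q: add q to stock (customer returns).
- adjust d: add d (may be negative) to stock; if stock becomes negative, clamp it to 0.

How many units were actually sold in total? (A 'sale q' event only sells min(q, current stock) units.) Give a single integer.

Answer: 64

Derivation:
Processing events:
Start: stock = 23
  Event 1 (sale 8): sell min(8,23)=8. stock: 23 - 8 = 15. total_sold = 8
  Event 2 (sale 20): sell min(20,15)=15. stock: 15 - 15 = 0. total_sold = 23
  Event 3 (sale 6): sell min(6,0)=0. stock: 0 - 0 = 0. total_sold = 23
  Event 4 (sale 18): sell min(18,0)=0. stock: 0 - 0 = 0. total_sold = 23
  Event 5 (sale 7): sell min(7,0)=0. stock: 0 - 0 = 0. total_sold = 23
  Event 6 (sale 20): sell min(20,0)=0. stock: 0 - 0 = 0. total_sold = 23
  Event 7 (restock 26): 0 + 26 = 26
  Event 8 (sale 25): sell min(25,26)=25. stock: 26 - 25 = 1. total_sold = 48
  Event 9 (restock 22): 1 + 22 = 23
  Event 10 (sale 14): sell min(14,23)=14. stock: 23 - 14 = 9. total_sold = 62
  Event 11 (sale 2): sell min(2,9)=2. stock: 9 - 2 = 7. total_sold = 64
Final: stock = 7, total_sold = 64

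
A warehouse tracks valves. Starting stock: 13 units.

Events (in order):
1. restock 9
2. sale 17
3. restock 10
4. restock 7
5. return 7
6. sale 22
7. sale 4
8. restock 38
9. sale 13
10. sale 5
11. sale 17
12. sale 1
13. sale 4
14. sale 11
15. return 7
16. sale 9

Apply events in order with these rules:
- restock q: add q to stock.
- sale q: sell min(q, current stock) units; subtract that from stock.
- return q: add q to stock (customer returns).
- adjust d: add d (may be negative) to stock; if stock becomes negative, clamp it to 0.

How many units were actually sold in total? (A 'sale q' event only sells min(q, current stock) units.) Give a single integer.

Answer: 91

Derivation:
Processing events:
Start: stock = 13
  Event 1 (restock 9): 13 + 9 = 22
  Event 2 (sale 17): sell min(17,22)=17. stock: 22 - 17 = 5. total_sold = 17
  Event 3 (restock 10): 5 + 10 = 15
  Event 4 (restock 7): 15 + 7 = 22
  Event 5 (return 7): 22 + 7 = 29
  Event 6 (sale 22): sell min(22,29)=22. stock: 29 - 22 = 7. total_sold = 39
  Event 7 (sale 4): sell min(4,7)=4. stock: 7 - 4 = 3. total_sold = 43
  Event 8 (restock 38): 3 + 38 = 41
  Event 9 (sale 13): sell min(13,41)=13. stock: 41 - 13 = 28. total_sold = 56
  Event 10 (sale 5): sell min(5,28)=5. stock: 28 - 5 = 23. total_sold = 61
  Event 11 (sale 17): sell min(17,23)=17. stock: 23 - 17 = 6. total_sold = 78
  Event 12 (sale 1): sell min(1,6)=1. stock: 6 - 1 = 5. total_sold = 79
  Event 13 (sale 4): sell min(4,5)=4. stock: 5 - 4 = 1. total_sold = 83
  Event 14 (sale 11): sell min(11,1)=1. stock: 1 - 1 = 0. total_sold = 84
  Event 15 (return 7): 0 + 7 = 7
  Event 16 (sale 9): sell min(9,7)=7. stock: 7 - 7 = 0. total_sold = 91
Final: stock = 0, total_sold = 91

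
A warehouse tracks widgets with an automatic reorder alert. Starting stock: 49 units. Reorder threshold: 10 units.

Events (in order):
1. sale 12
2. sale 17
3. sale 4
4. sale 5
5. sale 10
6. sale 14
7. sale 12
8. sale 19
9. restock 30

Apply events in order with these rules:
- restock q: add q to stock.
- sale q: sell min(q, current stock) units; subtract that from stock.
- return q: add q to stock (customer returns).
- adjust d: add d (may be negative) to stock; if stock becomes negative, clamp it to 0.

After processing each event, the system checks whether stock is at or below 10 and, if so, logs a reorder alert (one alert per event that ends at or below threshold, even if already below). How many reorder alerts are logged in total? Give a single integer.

Answer: 4

Derivation:
Processing events:
Start: stock = 49
  Event 1 (sale 12): sell min(12,49)=12. stock: 49 - 12 = 37. total_sold = 12
  Event 2 (sale 17): sell min(17,37)=17. stock: 37 - 17 = 20. total_sold = 29
  Event 3 (sale 4): sell min(4,20)=4. stock: 20 - 4 = 16. total_sold = 33
  Event 4 (sale 5): sell min(5,16)=5. stock: 16 - 5 = 11. total_sold = 38
  Event 5 (sale 10): sell min(10,11)=10. stock: 11 - 10 = 1. total_sold = 48
  Event 6 (sale 14): sell min(14,1)=1. stock: 1 - 1 = 0. total_sold = 49
  Event 7 (sale 12): sell min(12,0)=0. stock: 0 - 0 = 0. total_sold = 49
  Event 8 (sale 19): sell min(19,0)=0. stock: 0 - 0 = 0. total_sold = 49
  Event 9 (restock 30): 0 + 30 = 30
Final: stock = 30, total_sold = 49

Checking against threshold 10:
  After event 1: stock=37 > 10
  After event 2: stock=20 > 10
  After event 3: stock=16 > 10
  After event 4: stock=11 > 10
  After event 5: stock=1 <= 10 -> ALERT
  After event 6: stock=0 <= 10 -> ALERT
  After event 7: stock=0 <= 10 -> ALERT
  After event 8: stock=0 <= 10 -> ALERT
  After event 9: stock=30 > 10
Alert events: [5, 6, 7, 8]. Count = 4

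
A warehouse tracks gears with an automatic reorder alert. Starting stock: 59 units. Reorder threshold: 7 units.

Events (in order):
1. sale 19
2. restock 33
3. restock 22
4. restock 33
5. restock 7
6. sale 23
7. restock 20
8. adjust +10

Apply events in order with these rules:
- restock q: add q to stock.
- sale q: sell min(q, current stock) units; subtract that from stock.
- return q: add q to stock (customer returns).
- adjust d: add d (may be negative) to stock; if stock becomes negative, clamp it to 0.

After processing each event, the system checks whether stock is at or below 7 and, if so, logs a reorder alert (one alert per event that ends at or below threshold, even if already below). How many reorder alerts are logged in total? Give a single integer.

Answer: 0

Derivation:
Processing events:
Start: stock = 59
  Event 1 (sale 19): sell min(19,59)=19. stock: 59 - 19 = 40. total_sold = 19
  Event 2 (restock 33): 40 + 33 = 73
  Event 3 (restock 22): 73 + 22 = 95
  Event 4 (restock 33): 95 + 33 = 128
  Event 5 (restock 7): 128 + 7 = 135
  Event 6 (sale 23): sell min(23,135)=23. stock: 135 - 23 = 112. total_sold = 42
  Event 7 (restock 20): 112 + 20 = 132
  Event 8 (adjust +10): 132 + 10 = 142
Final: stock = 142, total_sold = 42

Checking against threshold 7:
  After event 1: stock=40 > 7
  After event 2: stock=73 > 7
  After event 3: stock=95 > 7
  After event 4: stock=128 > 7
  After event 5: stock=135 > 7
  After event 6: stock=112 > 7
  After event 7: stock=132 > 7
  After event 8: stock=142 > 7
Alert events: []. Count = 0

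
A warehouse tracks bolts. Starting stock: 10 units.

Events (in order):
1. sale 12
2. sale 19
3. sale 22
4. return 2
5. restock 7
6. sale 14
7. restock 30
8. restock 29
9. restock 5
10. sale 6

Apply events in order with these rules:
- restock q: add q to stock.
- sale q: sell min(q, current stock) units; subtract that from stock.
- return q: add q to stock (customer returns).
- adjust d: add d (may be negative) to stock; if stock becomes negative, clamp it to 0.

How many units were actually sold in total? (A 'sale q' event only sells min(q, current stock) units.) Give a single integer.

Answer: 25

Derivation:
Processing events:
Start: stock = 10
  Event 1 (sale 12): sell min(12,10)=10. stock: 10 - 10 = 0. total_sold = 10
  Event 2 (sale 19): sell min(19,0)=0. stock: 0 - 0 = 0. total_sold = 10
  Event 3 (sale 22): sell min(22,0)=0. stock: 0 - 0 = 0. total_sold = 10
  Event 4 (return 2): 0 + 2 = 2
  Event 5 (restock 7): 2 + 7 = 9
  Event 6 (sale 14): sell min(14,9)=9. stock: 9 - 9 = 0. total_sold = 19
  Event 7 (restock 30): 0 + 30 = 30
  Event 8 (restock 29): 30 + 29 = 59
  Event 9 (restock 5): 59 + 5 = 64
  Event 10 (sale 6): sell min(6,64)=6. stock: 64 - 6 = 58. total_sold = 25
Final: stock = 58, total_sold = 25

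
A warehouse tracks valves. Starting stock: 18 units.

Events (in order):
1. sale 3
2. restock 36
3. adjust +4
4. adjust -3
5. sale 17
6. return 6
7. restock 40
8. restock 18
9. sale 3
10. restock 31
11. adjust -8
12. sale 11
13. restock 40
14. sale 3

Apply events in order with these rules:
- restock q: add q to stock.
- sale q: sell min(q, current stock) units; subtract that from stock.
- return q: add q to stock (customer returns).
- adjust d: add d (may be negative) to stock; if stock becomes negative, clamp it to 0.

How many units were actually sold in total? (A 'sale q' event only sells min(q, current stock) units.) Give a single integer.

Processing events:
Start: stock = 18
  Event 1 (sale 3): sell min(3,18)=3. stock: 18 - 3 = 15. total_sold = 3
  Event 2 (restock 36): 15 + 36 = 51
  Event 3 (adjust +4): 51 + 4 = 55
  Event 4 (adjust -3): 55 + -3 = 52
  Event 5 (sale 17): sell min(17,52)=17. stock: 52 - 17 = 35. total_sold = 20
  Event 6 (return 6): 35 + 6 = 41
  Event 7 (restock 40): 41 + 40 = 81
  Event 8 (restock 18): 81 + 18 = 99
  Event 9 (sale 3): sell min(3,99)=3. stock: 99 - 3 = 96. total_sold = 23
  Event 10 (restock 31): 96 + 31 = 127
  Event 11 (adjust -8): 127 + -8 = 119
  Event 12 (sale 11): sell min(11,119)=11. stock: 119 - 11 = 108. total_sold = 34
  Event 13 (restock 40): 108 + 40 = 148
  Event 14 (sale 3): sell min(3,148)=3. stock: 148 - 3 = 145. total_sold = 37
Final: stock = 145, total_sold = 37

Answer: 37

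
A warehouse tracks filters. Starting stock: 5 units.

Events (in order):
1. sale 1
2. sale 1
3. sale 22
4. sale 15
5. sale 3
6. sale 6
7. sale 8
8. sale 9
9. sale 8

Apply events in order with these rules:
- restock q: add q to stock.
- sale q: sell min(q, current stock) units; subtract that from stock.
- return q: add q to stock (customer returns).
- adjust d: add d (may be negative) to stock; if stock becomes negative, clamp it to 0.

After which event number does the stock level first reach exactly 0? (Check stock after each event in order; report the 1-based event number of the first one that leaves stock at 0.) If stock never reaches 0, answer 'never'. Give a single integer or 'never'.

Processing events:
Start: stock = 5
  Event 1 (sale 1): sell min(1,5)=1. stock: 5 - 1 = 4. total_sold = 1
  Event 2 (sale 1): sell min(1,4)=1. stock: 4 - 1 = 3. total_sold = 2
  Event 3 (sale 22): sell min(22,3)=3. stock: 3 - 3 = 0. total_sold = 5
  Event 4 (sale 15): sell min(15,0)=0. stock: 0 - 0 = 0. total_sold = 5
  Event 5 (sale 3): sell min(3,0)=0. stock: 0 - 0 = 0. total_sold = 5
  Event 6 (sale 6): sell min(6,0)=0. stock: 0 - 0 = 0. total_sold = 5
  Event 7 (sale 8): sell min(8,0)=0. stock: 0 - 0 = 0. total_sold = 5
  Event 8 (sale 9): sell min(9,0)=0. stock: 0 - 0 = 0. total_sold = 5
  Event 9 (sale 8): sell min(8,0)=0. stock: 0 - 0 = 0. total_sold = 5
Final: stock = 0, total_sold = 5

First zero at event 3.

Answer: 3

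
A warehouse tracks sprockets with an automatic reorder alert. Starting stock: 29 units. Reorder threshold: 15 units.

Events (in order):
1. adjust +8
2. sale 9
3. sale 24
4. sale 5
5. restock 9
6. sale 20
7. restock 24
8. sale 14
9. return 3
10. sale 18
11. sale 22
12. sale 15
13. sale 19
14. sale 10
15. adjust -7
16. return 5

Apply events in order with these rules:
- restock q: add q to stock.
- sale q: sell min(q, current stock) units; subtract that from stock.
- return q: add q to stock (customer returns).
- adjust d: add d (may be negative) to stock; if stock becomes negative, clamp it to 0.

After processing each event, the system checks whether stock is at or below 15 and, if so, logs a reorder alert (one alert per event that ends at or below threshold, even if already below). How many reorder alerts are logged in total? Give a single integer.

Answer: 13

Derivation:
Processing events:
Start: stock = 29
  Event 1 (adjust +8): 29 + 8 = 37
  Event 2 (sale 9): sell min(9,37)=9. stock: 37 - 9 = 28. total_sold = 9
  Event 3 (sale 24): sell min(24,28)=24. stock: 28 - 24 = 4. total_sold = 33
  Event 4 (sale 5): sell min(5,4)=4. stock: 4 - 4 = 0. total_sold = 37
  Event 5 (restock 9): 0 + 9 = 9
  Event 6 (sale 20): sell min(20,9)=9. stock: 9 - 9 = 0. total_sold = 46
  Event 7 (restock 24): 0 + 24 = 24
  Event 8 (sale 14): sell min(14,24)=14. stock: 24 - 14 = 10. total_sold = 60
  Event 9 (return 3): 10 + 3 = 13
  Event 10 (sale 18): sell min(18,13)=13. stock: 13 - 13 = 0. total_sold = 73
  Event 11 (sale 22): sell min(22,0)=0. stock: 0 - 0 = 0. total_sold = 73
  Event 12 (sale 15): sell min(15,0)=0. stock: 0 - 0 = 0. total_sold = 73
  Event 13 (sale 19): sell min(19,0)=0. stock: 0 - 0 = 0. total_sold = 73
  Event 14 (sale 10): sell min(10,0)=0. stock: 0 - 0 = 0. total_sold = 73
  Event 15 (adjust -7): 0 + -7 = 0 (clamped to 0)
  Event 16 (return 5): 0 + 5 = 5
Final: stock = 5, total_sold = 73

Checking against threshold 15:
  After event 1: stock=37 > 15
  After event 2: stock=28 > 15
  After event 3: stock=4 <= 15 -> ALERT
  After event 4: stock=0 <= 15 -> ALERT
  After event 5: stock=9 <= 15 -> ALERT
  After event 6: stock=0 <= 15 -> ALERT
  After event 7: stock=24 > 15
  After event 8: stock=10 <= 15 -> ALERT
  After event 9: stock=13 <= 15 -> ALERT
  After event 10: stock=0 <= 15 -> ALERT
  After event 11: stock=0 <= 15 -> ALERT
  After event 12: stock=0 <= 15 -> ALERT
  After event 13: stock=0 <= 15 -> ALERT
  After event 14: stock=0 <= 15 -> ALERT
  After event 15: stock=0 <= 15 -> ALERT
  After event 16: stock=5 <= 15 -> ALERT
Alert events: [3, 4, 5, 6, 8, 9, 10, 11, 12, 13, 14, 15, 16]. Count = 13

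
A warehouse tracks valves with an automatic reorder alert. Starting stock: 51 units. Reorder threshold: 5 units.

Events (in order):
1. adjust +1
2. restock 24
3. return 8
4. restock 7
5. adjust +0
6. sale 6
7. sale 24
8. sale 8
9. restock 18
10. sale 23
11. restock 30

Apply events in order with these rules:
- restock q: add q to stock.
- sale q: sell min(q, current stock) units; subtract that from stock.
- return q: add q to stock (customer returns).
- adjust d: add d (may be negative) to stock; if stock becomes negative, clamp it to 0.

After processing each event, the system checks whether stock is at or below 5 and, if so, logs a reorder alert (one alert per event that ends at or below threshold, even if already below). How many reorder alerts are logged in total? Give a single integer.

Processing events:
Start: stock = 51
  Event 1 (adjust +1): 51 + 1 = 52
  Event 2 (restock 24): 52 + 24 = 76
  Event 3 (return 8): 76 + 8 = 84
  Event 4 (restock 7): 84 + 7 = 91
  Event 5 (adjust +0): 91 + 0 = 91
  Event 6 (sale 6): sell min(6,91)=6. stock: 91 - 6 = 85. total_sold = 6
  Event 7 (sale 24): sell min(24,85)=24. stock: 85 - 24 = 61. total_sold = 30
  Event 8 (sale 8): sell min(8,61)=8. stock: 61 - 8 = 53. total_sold = 38
  Event 9 (restock 18): 53 + 18 = 71
  Event 10 (sale 23): sell min(23,71)=23. stock: 71 - 23 = 48. total_sold = 61
  Event 11 (restock 30): 48 + 30 = 78
Final: stock = 78, total_sold = 61

Checking against threshold 5:
  After event 1: stock=52 > 5
  After event 2: stock=76 > 5
  After event 3: stock=84 > 5
  After event 4: stock=91 > 5
  After event 5: stock=91 > 5
  After event 6: stock=85 > 5
  After event 7: stock=61 > 5
  After event 8: stock=53 > 5
  After event 9: stock=71 > 5
  After event 10: stock=48 > 5
  After event 11: stock=78 > 5
Alert events: []. Count = 0

Answer: 0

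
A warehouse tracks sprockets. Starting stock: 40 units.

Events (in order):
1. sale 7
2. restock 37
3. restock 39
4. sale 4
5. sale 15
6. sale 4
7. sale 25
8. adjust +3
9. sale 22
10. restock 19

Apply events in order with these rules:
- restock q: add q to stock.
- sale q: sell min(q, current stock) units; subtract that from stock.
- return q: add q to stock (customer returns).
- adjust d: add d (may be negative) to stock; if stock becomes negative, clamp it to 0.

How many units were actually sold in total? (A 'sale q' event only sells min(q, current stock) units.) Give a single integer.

Answer: 77

Derivation:
Processing events:
Start: stock = 40
  Event 1 (sale 7): sell min(7,40)=7. stock: 40 - 7 = 33. total_sold = 7
  Event 2 (restock 37): 33 + 37 = 70
  Event 3 (restock 39): 70 + 39 = 109
  Event 4 (sale 4): sell min(4,109)=4. stock: 109 - 4 = 105. total_sold = 11
  Event 5 (sale 15): sell min(15,105)=15. stock: 105 - 15 = 90. total_sold = 26
  Event 6 (sale 4): sell min(4,90)=4. stock: 90 - 4 = 86. total_sold = 30
  Event 7 (sale 25): sell min(25,86)=25. stock: 86 - 25 = 61. total_sold = 55
  Event 8 (adjust +3): 61 + 3 = 64
  Event 9 (sale 22): sell min(22,64)=22. stock: 64 - 22 = 42. total_sold = 77
  Event 10 (restock 19): 42 + 19 = 61
Final: stock = 61, total_sold = 77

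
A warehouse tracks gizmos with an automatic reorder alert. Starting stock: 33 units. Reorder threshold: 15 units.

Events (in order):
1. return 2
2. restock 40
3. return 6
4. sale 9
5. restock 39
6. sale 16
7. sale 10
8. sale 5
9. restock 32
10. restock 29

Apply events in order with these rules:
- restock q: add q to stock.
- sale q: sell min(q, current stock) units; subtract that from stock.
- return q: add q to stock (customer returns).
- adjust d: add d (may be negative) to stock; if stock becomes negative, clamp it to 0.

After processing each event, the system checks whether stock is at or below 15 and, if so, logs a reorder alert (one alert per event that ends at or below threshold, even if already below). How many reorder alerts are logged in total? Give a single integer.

Processing events:
Start: stock = 33
  Event 1 (return 2): 33 + 2 = 35
  Event 2 (restock 40): 35 + 40 = 75
  Event 3 (return 6): 75 + 6 = 81
  Event 4 (sale 9): sell min(9,81)=9. stock: 81 - 9 = 72. total_sold = 9
  Event 5 (restock 39): 72 + 39 = 111
  Event 6 (sale 16): sell min(16,111)=16. stock: 111 - 16 = 95. total_sold = 25
  Event 7 (sale 10): sell min(10,95)=10. stock: 95 - 10 = 85. total_sold = 35
  Event 8 (sale 5): sell min(5,85)=5. stock: 85 - 5 = 80. total_sold = 40
  Event 9 (restock 32): 80 + 32 = 112
  Event 10 (restock 29): 112 + 29 = 141
Final: stock = 141, total_sold = 40

Checking against threshold 15:
  After event 1: stock=35 > 15
  After event 2: stock=75 > 15
  After event 3: stock=81 > 15
  After event 4: stock=72 > 15
  After event 5: stock=111 > 15
  After event 6: stock=95 > 15
  After event 7: stock=85 > 15
  After event 8: stock=80 > 15
  After event 9: stock=112 > 15
  After event 10: stock=141 > 15
Alert events: []. Count = 0

Answer: 0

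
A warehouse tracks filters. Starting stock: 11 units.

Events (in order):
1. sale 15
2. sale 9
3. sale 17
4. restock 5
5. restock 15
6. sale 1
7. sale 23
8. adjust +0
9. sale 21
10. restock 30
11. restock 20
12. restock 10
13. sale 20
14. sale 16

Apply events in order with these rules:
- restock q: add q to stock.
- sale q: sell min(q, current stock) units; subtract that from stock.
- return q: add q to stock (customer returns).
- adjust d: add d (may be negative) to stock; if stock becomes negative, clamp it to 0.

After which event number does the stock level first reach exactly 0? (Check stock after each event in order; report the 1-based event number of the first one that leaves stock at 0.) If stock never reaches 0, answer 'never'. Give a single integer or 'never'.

Answer: 1

Derivation:
Processing events:
Start: stock = 11
  Event 1 (sale 15): sell min(15,11)=11. stock: 11 - 11 = 0. total_sold = 11
  Event 2 (sale 9): sell min(9,0)=0. stock: 0 - 0 = 0. total_sold = 11
  Event 3 (sale 17): sell min(17,0)=0. stock: 0 - 0 = 0. total_sold = 11
  Event 4 (restock 5): 0 + 5 = 5
  Event 5 (restock 15): 5 + 15 = 20
  Event 6 (sale 1): sell min(1,20)=1. stock: 20 - 1 = 19. total_sold = 12
  Event 7 (sale 23): sell min(23,19)=19. stock: 19 - 19 = 0. total_sold = 31
  Event 8 (adjust +0): 0 + 0 = 0
  Event 9 (sale 21): sell min(21,0)=0. stock: 0 - 0 = 0. total_sold = 31
  Event 10 (restock 30): 0 + 30 = 30
  Event 11 (restock 20): 30 + 20 = 50
  Event 12 (restock 10): 50 + 10 = 60
  Event 13 (sale 20): sell min(20,60)=20. stock: 60 - 20 = 40. total_sold = 51
  Event 14 (sale 16): sell min(16,40)=16. stock: 40 - 16 = 24. total_sold = 67
Final: stock = 24, total_sold = 67

First zero at event 1.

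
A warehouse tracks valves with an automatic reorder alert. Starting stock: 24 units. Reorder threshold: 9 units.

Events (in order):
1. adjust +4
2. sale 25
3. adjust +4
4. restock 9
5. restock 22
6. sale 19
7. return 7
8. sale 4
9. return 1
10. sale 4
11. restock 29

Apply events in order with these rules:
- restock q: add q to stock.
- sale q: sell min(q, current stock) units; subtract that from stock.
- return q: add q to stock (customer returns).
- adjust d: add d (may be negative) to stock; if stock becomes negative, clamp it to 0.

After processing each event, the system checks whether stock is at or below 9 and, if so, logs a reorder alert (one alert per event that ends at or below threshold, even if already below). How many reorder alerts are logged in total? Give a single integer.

Processing events:
Start: stock = 24
  Event 1 (adjust +4): 24 + 4 = 28
  Event 2 (sale 25): sell min(25,28)=25. stock: 28 - 25 = 3. total_sold = 25
  Event 3 (adjust +4): 3 + 4 = 7
  Event 4 (restock 9): 7 + 9 = 16
  Event 5 (restock 22): 16 + 22 = 38
  Event 6 (sale 19): sell min(19,38)=19. stock: 38 - 19 = 19. total_sold = 44
  Event 7 (return 7): 19 + 7 = 26
  Event 8 (sale 4): sell min(4,26)=4. stock: 26 - 4 = 22. total_sold = 48
  Event 9 (return 1): 22 + 1 = 23
  Event 10 (sale 4): sell min(4,23)=4. stock: 23 - 4 = 19. total_sold = 52
  Event 11 (restock 29): 19 + 29 = 48
Final: stock = 48, total_sold = 52

Checking against threshold 9:
  After event 1: stock=28 > 9
  After event 2: stock=3 <= 9 -> ALERT
  After event 3: stock=7 <= 9 -> ALERT
  After event 4: stock=16 > 9
  After event 5: stock=38 > 9
  After event 6: stock=19 > 9
  After event 7: stock=26 > 9
  After event 8: stock=22 > 9
  After event 9: stock=23 > 9
  After event 10: stock=19 > 9
  After event 11: stock=48 > 9
Alert events: [2, 3]. Count = 2

Answer: 2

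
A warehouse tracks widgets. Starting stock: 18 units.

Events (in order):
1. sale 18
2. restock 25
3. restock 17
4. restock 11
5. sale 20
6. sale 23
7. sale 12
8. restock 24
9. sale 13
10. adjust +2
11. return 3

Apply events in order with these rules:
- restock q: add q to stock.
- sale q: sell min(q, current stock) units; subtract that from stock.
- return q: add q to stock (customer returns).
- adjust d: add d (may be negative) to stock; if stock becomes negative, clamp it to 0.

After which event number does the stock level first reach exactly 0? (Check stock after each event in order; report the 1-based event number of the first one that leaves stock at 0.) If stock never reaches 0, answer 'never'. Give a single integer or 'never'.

Processing events:
Start: stock = 18
  Event 1 (sale 18): sell min(18,18)=18. stock: 18 - 18 = 0. total_sold = 18
  Event 2 (restock 25): 0 + 25 = 25
  Event 3 (restock 17): 25 + 17 = 42
  Event 4 (restock 11): 42 + 11 = 53
  Event 5 (sale 20): sell min(20,53)=20. stock: 53 - 20 = 33. total_sold = 38
  Event 6 (sale 23): sell min(23,33)=23. stock: 33 - 23 = 10. total_sold = 61
  Event 7 (sale 12): sell min(12,10)=10. stock: 10 - 10 = 0. total_sold = 71
  Event 8 (restock 24): 0 + 24 = 24
  Event 9 (sale 13): sell min(13,24)=13. stock: 24 - 13 = 11. total_sold = 84
  Event 10 (adjust +2): 11 + 2 = 13
  Event 11 (return 3): 13 + 3 = 16
Final: stock = 16, total_sold = 84

First zero at event 1.

Answer: 1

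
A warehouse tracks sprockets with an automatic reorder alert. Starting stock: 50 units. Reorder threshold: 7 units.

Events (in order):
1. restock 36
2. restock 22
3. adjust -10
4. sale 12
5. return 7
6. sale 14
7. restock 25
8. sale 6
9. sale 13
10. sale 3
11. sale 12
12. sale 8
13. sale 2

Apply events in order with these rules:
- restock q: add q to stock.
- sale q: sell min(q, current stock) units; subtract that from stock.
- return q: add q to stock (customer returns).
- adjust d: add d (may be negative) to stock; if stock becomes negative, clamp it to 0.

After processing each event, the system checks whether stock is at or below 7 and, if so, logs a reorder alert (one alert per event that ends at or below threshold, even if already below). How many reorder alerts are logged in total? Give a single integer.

Processing events:
Start: stock = 50
  Event 1 (restock 36): 50 + 36 = 86
  Event 2 (restock 22): 86 + 22 = 108
  Event 3 (adjust -10): 108 + -10 = 98
  Event 4 (sale 12): sell min(12,98)=12. stock: 98 - 12 = 86. total_sold = 12
  Event 5 (return 7): 86 + 7 = 93
  Event 6 (sale 14): sell min(14,93)=14. stock: 93 - 14 = 79. total_sold = 26
  Event 7 (restock 25): 79 + 25 = 104
  Event 8 (sale 6): sell min(6,104)=6. stock: 104 - 6 = 98. total_sold = 32
  Event 9 (sale 13): sell min(13,98)=13. stock: 98 - 13 = 85. total_sold = 45
  Event 10 (sale 3): sell min(3,85)=3. stock: 85 - 3 = 82. total_sold = 48
  Event 11 (sale 12): sell min(12,82)=12. stock: 82 - 12 = 70. total_sold = 60
  Event 12 (sale 8): sell min(8,70)=8. stock: 70 - 8 = 62. total_sold = 68
  Event 13 (sale 2): sell min(2,62)=2. stock: 62 - 2 = 60. total_sold = 70
Final: stock = 60, total_sold = 70

Checking against threshold 7:
  After event 1: stock=86 > 7
  After event 2: stock=108 > 7
  After event 3: stock=98 > 7
  After event 4: stock=86 > 7
  After event 5: stock=93 > 7
  After event 6: stock=79 > 7
  After event 7: stock=104 > 7
  After event 8: stock=98 > 7
  After event 9: stock=85 > 7
  After event 10: stock=82 > 7
  After event 11: stock=70 > 7
  After event 12: stock=62 > 7
  After event 13: stock=60 > 7
Alert events: []. Count = 0

Answer: 0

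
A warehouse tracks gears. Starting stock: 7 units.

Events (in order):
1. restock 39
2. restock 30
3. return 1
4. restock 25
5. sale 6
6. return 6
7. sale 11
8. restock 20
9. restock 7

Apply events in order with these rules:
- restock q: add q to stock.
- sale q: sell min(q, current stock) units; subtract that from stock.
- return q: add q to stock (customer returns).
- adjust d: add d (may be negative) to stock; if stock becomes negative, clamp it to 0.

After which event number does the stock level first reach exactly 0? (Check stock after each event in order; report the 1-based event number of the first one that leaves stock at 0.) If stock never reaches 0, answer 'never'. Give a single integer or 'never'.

Processing events:
Start: stock = 7
  Event 1 (restock 39): 7 + 39 = 46
  Event 2 (restock 30): 46 + 30 = 76
  Event 3 (return 1): 76 + 1 = 77
  Event 4 (restock 25): 77 + 25 = 102
  Event 5 (sale 6): sell min(6,102)=6. stock: 102 - 6 = 96. total_sold = 6
  Event 6 (return 6): 96 + 6 = 102
  Event 7 (sale 11): sell min(11,102)=11. stock: 102 - 11 = 91. total_sold = 17
  Event 8 (restock 20): 91 + 20 = 111
  Event 9 (restock 7): 111 + 7 = 118
Final: stock = 118, total_sold = 17

Stock never reaches 0.

Answer: never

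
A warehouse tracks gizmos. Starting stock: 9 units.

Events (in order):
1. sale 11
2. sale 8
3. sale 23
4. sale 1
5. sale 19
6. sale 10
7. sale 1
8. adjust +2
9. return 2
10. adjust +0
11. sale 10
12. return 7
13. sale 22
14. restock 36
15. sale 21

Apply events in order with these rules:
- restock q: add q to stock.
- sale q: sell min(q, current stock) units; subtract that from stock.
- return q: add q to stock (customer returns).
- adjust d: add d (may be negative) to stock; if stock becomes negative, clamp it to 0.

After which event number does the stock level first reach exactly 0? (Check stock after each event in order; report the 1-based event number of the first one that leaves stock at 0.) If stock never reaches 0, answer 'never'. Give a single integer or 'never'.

Answer: 1

Derivation:
Processing events:
Start: stock = 9
  Event 1 (sale 11): sell min(11,9)=9. stock: 9 - 9 = 0. total_sold = 9
  Event 2 (sale 8): sell min(8,0)=0. stock: 0 - 0 = 0. total_sold = 9
  Event 3 (sale 23): sell min(23,0)=0. stock: 0 - 0 = 0. total_sold = 9
  Event 4 (sale 1): sell min(1,0)=0. stock: 0 - 0 = 0. total_sold = 9
  Event 5 (sale 19): sell min(19,0)=0. stock: 0 - 0 = 0. total_sold = 9
  Event 6 (sale 10): sell min(10,0)=0. stock: 0 - 0 = 0. total_sold = 9
  Event 7 (sale 1): sell min(1,0)=0. stock: 0 - 0 = 0. total_sold = 9
  Event 8 (adjust +2): 0 + 2 = 2
  Event 9 (return 2): 2 + 2 = 4
  Event 10 (adjust +0): 4 + 0 = 4
  Event 11 (sale 10): sell min(10,4)=4. stock: 4 - 4 = 0. total_sold = 13
  Event 12 (return 7): 0 + 7 = 7
  Event 13 (sale 22): sell min(22,7)=7. stock: 7 - 7 = 0. total_sold = 20
  Event 14 (restock 36): 0 + 36 = 36
  Event 15 (sale 21): sell min(21,36)=21. stock: 36 - 21 = 15. total_sold = 41
Final: stock = 15, total_sold = 41

First zero at event 1.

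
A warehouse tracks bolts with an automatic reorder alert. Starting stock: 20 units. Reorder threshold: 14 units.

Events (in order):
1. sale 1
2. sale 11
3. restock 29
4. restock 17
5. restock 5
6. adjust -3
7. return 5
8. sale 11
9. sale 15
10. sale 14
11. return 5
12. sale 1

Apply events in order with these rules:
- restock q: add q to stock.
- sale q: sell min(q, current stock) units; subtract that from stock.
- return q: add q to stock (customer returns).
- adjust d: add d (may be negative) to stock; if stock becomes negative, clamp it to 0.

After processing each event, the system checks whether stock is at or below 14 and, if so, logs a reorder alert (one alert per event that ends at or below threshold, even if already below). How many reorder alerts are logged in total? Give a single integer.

Answer: 1

Derivation:
Processing events:
Start: stock = 20
  Event 1 (sale 1): sell min(1,20)=1. stock: 20 - 1 = 19. total_sold = 1
  Event 2 (sale 11): sell min(11,19)=11. stock: 19 - 11 = 8. total_sold = 12
  Event 3 (restock 29): 8 + 29 = 37
  Event 4 (restock 17): 37 + 17 = 54
  Event 5 (restock 5): 54 + 5 = 59
  Event 6 (adjust -3): 59 + -3 = 56
  Event 7 (return 5): 56 + 5 = 61
  Event 8 (sale 11): sell min(11,61)=11. stock: 61 - 11 = 50. total_sold = 23
  Event 9 (sale 15): sell min(15,50)=15. stock: 50 - 15 = 35. total_sold = 38
  Event 10 (sale 14): sell min(14,35)=14. stock: 35 - 14 = 21. total_sold = 52
  Event 11 (return 5): 21 + 5 = 26
  Event 12 (sale 1): sell min(1,26)=1. stock: 26 - 1 = 25. total_sold = 53
Final: stock = 25, total_sold = 53

Checking against threshold 14:
  After event 1: stock=19 > 14
  After event 2: stock=8 <= 14 -> ALERT
  After event 3: stock=37 > 14
  After event 4: stock=54 > 14
  After event 5: stock=59 > 14
  After event 6: stock=56 > 14
  After event 7: stock=61 > 14
  After event 8: stock=50 > 14
  After event 9: stock=35 > 14
  After event 10: stock=21 > 14
  After event 11: stock=26 > 14
  After event 12: stock=25 > 14
Alert events: [2]. Count = 1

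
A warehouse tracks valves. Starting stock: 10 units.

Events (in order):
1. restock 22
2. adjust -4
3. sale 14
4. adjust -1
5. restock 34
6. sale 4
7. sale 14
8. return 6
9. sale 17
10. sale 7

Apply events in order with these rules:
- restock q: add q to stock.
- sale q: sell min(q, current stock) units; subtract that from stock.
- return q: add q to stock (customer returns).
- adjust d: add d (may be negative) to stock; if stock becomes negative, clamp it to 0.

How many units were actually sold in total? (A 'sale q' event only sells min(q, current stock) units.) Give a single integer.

Answer: 56

Derivation:
Processing events:
Start: stock = 10
  Event 1 (restock 22): 10 + 22 = 32
  Event 2 (adjust -4): 32 + -4 = 28
  Event 3 (sale 14): sell min(14,28)=14. stock: 28 - 14 = 14. total_sold = 14
  Event 4 (adjust -1): 14 + -1 = 13
  Event 5 (restock 34): 13 + 34 = 47
  Event 6 (sale 4): sell min(4,47)=4. stock: 47 - 4 = 43. total_sold = 18
  Event 7 (sale 14): sell min(14,43)=14. stock: 43 - 14 = 29. total_sold = 32
  Event 8 (return 6): 29 + 6 = 35
  Event 9 (sale 17): sell min(17,35)=17. stock: 35 - 17 = 18. total_sold = 49
  Event 10 (sale 7): sell min(7,18)=7. stock: 18 - 7 = 11. total_sold = 56
Final: stock = 11, total_sold = 56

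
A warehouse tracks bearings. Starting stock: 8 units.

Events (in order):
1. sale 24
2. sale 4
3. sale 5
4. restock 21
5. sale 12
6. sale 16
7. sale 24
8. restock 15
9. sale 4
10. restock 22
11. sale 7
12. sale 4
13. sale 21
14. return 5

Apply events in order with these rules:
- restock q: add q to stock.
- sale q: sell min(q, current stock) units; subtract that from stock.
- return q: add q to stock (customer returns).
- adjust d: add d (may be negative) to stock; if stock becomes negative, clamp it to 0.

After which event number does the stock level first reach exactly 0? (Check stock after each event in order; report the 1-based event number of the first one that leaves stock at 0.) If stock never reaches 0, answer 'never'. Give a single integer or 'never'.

Answer: 1

Derivation:
Processing events:
Start: stock = 8
  Event 1 (sale 24): sell min(24,8)=8. stock: 8 - 8 = 0. total_sold = 8
  Event 2 (sale 4): sell min(4,0)=0. stock: 0 - 0 = 0. total_sold = 8
  Event 3 (sale 5): sell min(5,0)=0. stock: 0 - 0 = 0. total_sold = 8
  Event 4 (restock 21): 0 + 21 = 21
  Event 5 (sale 12): sell min(12,21)=12. stock: 21 - 12 = 9. total_sold = 20
  Event 6 (sale 16): sell min(16,9)=9. stock: 9 - 9 = 0. total_sold = 29
  Event 7 (sale 24): sell min(24,0)=0. stock: 0 - 0 = 0. total_sold = 29
  Event 8 (restock 15): 0 + 15 = 15
  Event 9 (sale 4): sell min(4,15)=4. stock: 15 - 4 = 11. total_sold = 33
  Event 10 (restock 22): 11 + 22 = 33
  Event 11 (sale 7): sell min(7,33)=7. stock: 33 - 7 = 26. total_sold = 40
  Event 12 (sale 4): sell min(4,26)=4. stock: 26 - 4 = 22. total_sold = 44
  Event 13 (sale 21): sell min(21,22)=21. stock: 22 - 21 = 1. total_sold = 65
  Event 14 (return 5): 1 + 5 = 6
Final: stock = 6, total_sold = 65

First zero at event 1.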